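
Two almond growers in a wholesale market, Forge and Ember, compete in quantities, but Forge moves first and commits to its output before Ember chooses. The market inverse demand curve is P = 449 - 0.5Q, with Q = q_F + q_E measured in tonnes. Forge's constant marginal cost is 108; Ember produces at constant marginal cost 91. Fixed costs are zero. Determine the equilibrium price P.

The follower Ember best-responds to any q_F: π_E = (449 - 0.5Q)q_E - 91q_E.
∂π_E/∂q_E = 358 - (1/2)q_F - q_E = 0 gives the reaction function q_E = (358 - (1/2)q_F).
Forge substitutes q_E(q_F) into its own profit: π_F = q_F(449 - (1/2)q_F - (358 - (1/2)q_F)/2) - 108q_F = (270 - (1/4)q_F)q_F - 108q_F.
Maximising: ∂π_F/∂q_F = 162 - (1/2)q_F = 0, giving q_F = 324.
Then q_E = (358 - (1/2)·324) = 196.
Total output Q = 520, so price P = 449 - (1/2)·520 = 189.

189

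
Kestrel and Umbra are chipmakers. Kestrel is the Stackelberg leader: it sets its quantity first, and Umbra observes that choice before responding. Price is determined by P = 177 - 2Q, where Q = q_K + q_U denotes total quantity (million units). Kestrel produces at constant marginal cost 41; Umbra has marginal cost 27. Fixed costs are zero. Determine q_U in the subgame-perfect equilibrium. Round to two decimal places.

The follower Umbra best-responds to any q_K: π_U = (177 - 2Q)q_U - 27q_U.
Follower FOC: 150 - 2q_K - 4q_U = 0, so q_U(q_K) = (150 - 2q_K)/4.
Kestrel substitutes q_U(q_K) into its own profit: π_K = q_K(177 - 2q_K - (150 - 2q_K)/2) - 41q_K = (102 - q_K)q_K - 41q_K.
Maximising: ∂π_K/∂q_K = 61 - 2q_K = 0, giving q_K = 61/2.
Then q_U = (150 - 2·(61/2))/4 = 89/4.

22.25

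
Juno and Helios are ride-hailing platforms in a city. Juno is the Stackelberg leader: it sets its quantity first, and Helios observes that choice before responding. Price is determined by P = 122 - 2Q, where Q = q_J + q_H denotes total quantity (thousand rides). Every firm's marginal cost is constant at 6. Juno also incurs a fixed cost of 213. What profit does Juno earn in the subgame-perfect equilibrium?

The follower Helios best-responds to any q_J: π_H = (122 - 2Q)q_H - 6q_H.
Setting the follower's marginal profit to zero, 116 - 2q_J - 4q_H = 0, i.e. q_H = (116 - 2q_J)/4.
The leader anticipates this reaction. Substituting into P = 122 - 2Q gives P = 64 - q_J, so π_J = (64 - q_J)q_J - 6q_J.
Leader FOC: 58 - 2q_J = 0, so q_J = 29.
Then q_H = (116 - 2·29)/4 = 29/2.
Price P = 122 - 2·(87/2) = 35.
Juno's profit: (35 - 6)·29 - 213 = 628.

628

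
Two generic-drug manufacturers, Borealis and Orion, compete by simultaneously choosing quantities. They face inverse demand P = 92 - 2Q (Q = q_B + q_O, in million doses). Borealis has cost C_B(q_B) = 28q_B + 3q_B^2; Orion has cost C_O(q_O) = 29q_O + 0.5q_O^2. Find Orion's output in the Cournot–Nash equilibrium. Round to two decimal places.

10.91

Borealis's profit: π_B = (92 - 2Q)q_B - (28q_B + 3q_B²). Setting ∂π_B/∂q_B = 0: 64 - 10q_B - 2(q_O) = 0.
Orion's first-order condition: 63 - 5q_O - 2(q_B) = 0.
Rearranging gives the reaction functions q_B = (64 - 2q_O)/10 and q_O = (63 - 2q_B)/5.
Solving the pair: q_B = 97/23, q_O = 251/23.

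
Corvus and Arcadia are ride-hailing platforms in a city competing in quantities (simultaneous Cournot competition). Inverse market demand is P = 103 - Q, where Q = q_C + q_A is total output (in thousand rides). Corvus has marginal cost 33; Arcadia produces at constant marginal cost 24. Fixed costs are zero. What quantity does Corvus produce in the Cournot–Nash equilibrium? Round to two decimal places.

20.33

Corvus's profit: π_C = (103 - Q)q_C - (33q_C). Setting ∂π_C/∂q_C = 0: 70 - 2q_C - (q_A) = 0.
Arcadia's first-order condition: 79 - 2q_A - (q_C) = 0.
So q_C = (70 - q_A)/2 and q_A = (79 - q_C)/2.
Solving the pair: q_C = 61/3, q_A = 88/3.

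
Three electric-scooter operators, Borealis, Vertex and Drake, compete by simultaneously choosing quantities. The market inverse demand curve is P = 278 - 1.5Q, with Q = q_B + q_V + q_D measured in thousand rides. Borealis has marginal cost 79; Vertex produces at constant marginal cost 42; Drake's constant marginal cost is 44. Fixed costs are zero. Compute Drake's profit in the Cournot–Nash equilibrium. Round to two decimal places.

Borealis's profit: π_B = (278 - 1.5Q)q_B - (79q_B). Setting ∂π_B/∂q_B = 0: 199 - 3q_B - (3/2)(q_V + q_D) = 0.
Vertex's profit: π_V = (278 - 1.5Q)q_V - (42q_V). Setting ∂π_V/∂q_V = 0: 236 - 3q_V - (3/2)(q_B + q_D) = 0.
Drake's first-order condition: 234 - 3q_D - (3/2)(q_B + q_V) = 0.
Summing all 3 equations gives 669 − 6Q = 0, hence Q = 223/2.
Back-substituting: q_B = (199 − 669/4)/(3/2) = 127/6, q_V = (236 − 669/4)/(3/2) = 275/6, q_D = (234 − 669/4)/(3/2) = 89/2.
Price P = 278 - (3/2)·(223/2) = 443/4.
Drake's profit: (443/4 - 44)·(89/2) = 2970.3750.

2970.38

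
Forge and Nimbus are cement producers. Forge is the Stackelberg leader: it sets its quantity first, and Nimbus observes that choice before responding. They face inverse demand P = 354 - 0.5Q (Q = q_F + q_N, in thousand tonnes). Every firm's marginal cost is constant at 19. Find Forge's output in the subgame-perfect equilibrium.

335

Solve by backward induction. Given q_F, the follower Nimbus maximises π_N = (354 - (1/2)q_F - (1/2)q_N)q_N - 19q_N.
Setting the follower's marginal profit to zero, 335 - (1/2)q_F - q_N = 0, i.e. q_N = (335 - (1/2)q_F).
The leader anticipates this reaction. Substituting into P = 354 - 0.5Q gives P = 373/2 - (1/4)q_F, so π_F = (373/2 - (1/4)q_F)q_F - 19q_F.
The leader's first-order condition 335/2 - (1/2)q_F = 0 yields q_F = 335.
Then q_N = (335 - (1/2)·335) = 335/2.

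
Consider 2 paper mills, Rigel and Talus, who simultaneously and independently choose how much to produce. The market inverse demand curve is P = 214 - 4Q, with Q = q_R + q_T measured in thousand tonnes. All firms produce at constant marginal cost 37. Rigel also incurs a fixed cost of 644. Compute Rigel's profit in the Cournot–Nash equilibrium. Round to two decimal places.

226.25

Each firm earns π_i = (214 - 4Q)q_i - 37q_i.
First-order condition (treating rivals' output as given): 177 - 8q_i - 4q_j = 0.
By symmetry each firm produces the same amount; substituting q_j = q_i yields q_i = 177/12 = 59/4.
Price P = 214 - 4·(59/2) = 96.
Rigel's profit: (96 - 37)·(59/4) - 644 = 905/4.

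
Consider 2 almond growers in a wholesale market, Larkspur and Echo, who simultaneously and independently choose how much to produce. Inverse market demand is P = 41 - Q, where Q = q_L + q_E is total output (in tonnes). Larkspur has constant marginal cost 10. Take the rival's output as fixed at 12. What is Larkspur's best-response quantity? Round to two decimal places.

9.50

With the rival's output fixed at 12, Larkspur's profit is π_L = (41 - 12 - q_L)q_L - (10q_L) = (29 - q_L)q_L - (10q_L).
∂π_L/∂q_L = 19 - 2q_L = 0, so q_L = 19/2.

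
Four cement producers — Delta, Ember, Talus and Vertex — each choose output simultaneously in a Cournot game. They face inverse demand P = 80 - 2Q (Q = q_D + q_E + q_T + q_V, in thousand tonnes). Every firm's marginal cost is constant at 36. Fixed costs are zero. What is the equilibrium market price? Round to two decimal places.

A representative firm's profit is π_i = q_i(80 - 2Q) - 36q_i.
First-order condition (treating rivals' output as given): 44 - 4q_i - 2·Σ_{j≠i} q_j = 0.
By symmetry each firm produces the same amount; substituting Σ_{j≠i} q_j = 3q_i yields q_i = 44/10 = 22/5.
Total output Q = 88/5, so price P = 80 - 2·(88/5) = 224/5.

44.80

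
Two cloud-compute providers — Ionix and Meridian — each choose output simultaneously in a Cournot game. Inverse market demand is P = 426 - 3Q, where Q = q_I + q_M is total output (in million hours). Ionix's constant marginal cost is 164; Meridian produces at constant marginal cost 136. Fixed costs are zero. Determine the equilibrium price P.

242

Ionix's profit: π_I = (426 - 3Q)q_I - (164q_I). Setting ∂π_I/∂q_I = 0: 262 - 6q_I - 3(q_M) = 0.
Meridian's profit: π_M = (426 - 3Q)q_M - (136q_M). Setting ∂π_M/∂q_M = 0: 290 - 6q_M - 3(q_I) = 0.
Best responses: q_I = (262 - 3q_M)/6, q_M = (290 - 3q_I)/6.
Substituting one into the other gives q_I = 26 and q_M = 106/3.
Total output Q = 184/3, so price P = 426 - 3·(184/3) = 242.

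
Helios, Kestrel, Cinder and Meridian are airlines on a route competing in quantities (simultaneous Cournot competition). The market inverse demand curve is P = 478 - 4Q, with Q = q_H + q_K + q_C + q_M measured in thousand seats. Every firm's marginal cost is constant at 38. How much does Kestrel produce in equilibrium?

A representative firm's profit is π_i = q_i(478 - 4Q) - 38q_i.
First-order condition (treating rivals' output as given): 440 - 8q_i - 4·Σ_{j≠i} q_j = 0.
By symmetry each firm produces the same amount; substituting Σ_{j≠i} q_j = 3q_i yields q_i = 440/20 = 22.

22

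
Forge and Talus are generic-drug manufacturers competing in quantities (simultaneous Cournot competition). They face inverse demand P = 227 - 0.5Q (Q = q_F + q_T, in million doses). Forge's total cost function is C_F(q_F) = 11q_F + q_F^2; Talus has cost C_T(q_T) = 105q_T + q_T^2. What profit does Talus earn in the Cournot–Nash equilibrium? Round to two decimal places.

1304.11

Forge's profit: π_F = (227 - 0.5Q)q_F - (11q_F + q_F²). Setting ∂π_F/∂q_F = 0: 216 - 3q_F - (1/2)(q_T) = 0.
Talus's profit: π_T = (227 - 0.5Q)q_T - (105q_T + q_T²). Setting ∂π_T/∂q_T = 0: 122 - 3q_T - (1/2)(q_F) = 0.
Best responses: q_F = (216 - (1/2)q_T)/3, q_T = (122 - (1/2)q_F)/3.
Substituting one into the other gives q_F = 67.0857 and q_T = 1032/35.
Price P = 227 - (1/2)·(676/7) = 1251/7.
Talus's profit: (1251/7)·(1032/35) - 105·(1032/35) - (1032/35)² = 1304.1110.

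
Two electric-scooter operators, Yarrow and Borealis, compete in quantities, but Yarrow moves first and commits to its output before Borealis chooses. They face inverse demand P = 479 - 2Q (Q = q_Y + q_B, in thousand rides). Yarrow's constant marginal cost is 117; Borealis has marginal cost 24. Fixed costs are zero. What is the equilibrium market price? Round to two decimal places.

Solve by backward induction. Given q_Y, the follower Borealis maximises π_B = (479 - 2q_Y - 2q_B)q_B - 24q_B.
Follower FOC: 455 - 2q_Y - 4q_B = 0, so q_B(q_Y) = (455 - 2q_Y)/4.
Yarrow substitutes q_B(q_Y) into its own profit: π_Y = q_Y(479 - 2q_Y - (455 - 2q_Y)/2) - 117q_Y = (503/2 - q_Y)q_Y - 117q_Y.
Leader FOC: 269/2 - 2q_Y = 0, so q_Y = 269/4.
Then q_B = (455 - 2·(269/4))/4 = 641/8.
Total output Q = 1179/8, so price P = 479 - 2·(1179/8) = 737/4.

184.25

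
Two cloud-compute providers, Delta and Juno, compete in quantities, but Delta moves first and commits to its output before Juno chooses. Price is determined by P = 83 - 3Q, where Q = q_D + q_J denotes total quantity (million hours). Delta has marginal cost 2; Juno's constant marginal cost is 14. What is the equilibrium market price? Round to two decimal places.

Solve by backward induction. Given q_D, the follower Juno maximises π_J = (83 - 3q_D - 3q_J)q_J - 14q_J.
Setting the follower's marginal profit to zero, 69 - 3q_D - 6q_J = 0, i.e. q_J = (69 - 3q_D)/6.
Delta substitutes q_J(q_D) into its own profit: π_D = q_D(83 - 3q_D - (69 - 3q_D)/2) - 2q_D = (97/2 - (3/2)q_D)q_D - 2q_D.
The leader's first-order condition 93/2 - 3q_D = 0 yields q_D = 31/2.
Then q_J = (69 - 3·(31/2))/6 = 15/4.
Total output Q = 77/4, so price P = 83 - 3·(77/4) = 101/4.

25.25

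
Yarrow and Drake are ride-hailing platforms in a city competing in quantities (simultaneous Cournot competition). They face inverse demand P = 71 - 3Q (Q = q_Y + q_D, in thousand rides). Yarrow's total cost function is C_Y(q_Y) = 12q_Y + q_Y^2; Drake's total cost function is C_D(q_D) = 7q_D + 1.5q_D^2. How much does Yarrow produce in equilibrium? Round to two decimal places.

5.38

Yarrow's profit: π_Y = (71 - 3Q)q_Y - (12q_Y + q_Y²). Setting ∂π_Y/∂q_Y = 0: 59 - 8q_Y - 3(q_D) = 0.
Drake's profit: π_D = (71 - 3Q)q_D - (7q_D + (3/2)q_D²). Setting ∂π_D/∂q_D = 0: 64 - 9q_D - 3(q_Y) = 0.
Best responses: q_Y = (59 - 3q_D)/8, q_D = (64 - 3q_Y)/9.
Solving the pair: q_Y = 113/21, q_D = 335/63.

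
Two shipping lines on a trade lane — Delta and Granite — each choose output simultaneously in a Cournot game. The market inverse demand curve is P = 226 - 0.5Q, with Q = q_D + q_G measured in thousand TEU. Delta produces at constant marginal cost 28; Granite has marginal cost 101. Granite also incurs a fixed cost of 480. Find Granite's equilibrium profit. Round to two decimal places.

120.89

Delta's profit: π_D = (226 - 0.5Q)q_D - (28q_D). Setting ∂π_D/∂q_D = 0: 198 - q_D - (1/2)(q_G) = 0.
Granite's profit: π_G = (226 - 0.5Q)q_G - (101q_G). Setting ∂π_G/∂q_G = 0: 125 - q_G - (1/2)(q_D) = 0.
Rearranging gives the reaction functions q_D = (198 - (1/2)q_G) and q_G = (125 - (1/2)q_D).
Substituting one into the other gives q_D = 542/3 and q_G = 104/3.
Price P = 226 - (1/2)·(646/3) = 355/3.
Granite's profit: (355/3 - 101)·(104/3) - 480 = 1088/9.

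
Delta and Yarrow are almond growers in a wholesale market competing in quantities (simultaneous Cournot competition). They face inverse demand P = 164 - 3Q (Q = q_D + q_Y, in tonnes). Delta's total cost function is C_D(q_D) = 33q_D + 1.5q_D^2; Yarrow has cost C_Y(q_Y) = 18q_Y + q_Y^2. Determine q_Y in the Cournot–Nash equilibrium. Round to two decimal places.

Delta's profit: π_D = (164 - 3Q)q_D - (33q_D + (3/2)q_D²). Setting ∂π_D/∂q_D = 0: 131 - 9q_D - 3(q_Y) = 0.
Yarrow's first-order condition: 146 - 8q_Y - 3(q_D) = 0.
Best responses: q_D = (131 - 3q_Y)/9, q_Y = (146 - 3q_D)/8.
Substituting one into the other gives q_D = 610/63 and q_Y = 307/21.

14.62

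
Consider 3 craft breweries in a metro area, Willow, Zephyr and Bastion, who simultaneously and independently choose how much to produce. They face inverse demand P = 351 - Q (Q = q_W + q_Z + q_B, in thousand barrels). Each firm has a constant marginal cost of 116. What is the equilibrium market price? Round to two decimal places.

Each firm earns π_i = (351 - Q)q_i - 116q_i.
Setting ∂π_i/∂q_i = 0 with rivals' quantities fixed: 235 - 2q_i - Σ_{j≠i} q_j = 0.
With identical firms every q_j equals q_i, so Σ_{j≠i} q_j = 2q_i and 235 = 4q_i, giving q_i = 235/4.
Total output Q = 705/4, so price P = 351 - 705/4 = 699/4.

174.75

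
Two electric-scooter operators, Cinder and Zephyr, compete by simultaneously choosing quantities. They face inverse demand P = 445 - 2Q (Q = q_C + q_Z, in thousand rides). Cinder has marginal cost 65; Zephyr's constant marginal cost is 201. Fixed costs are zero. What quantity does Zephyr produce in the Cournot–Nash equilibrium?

18

Cinder's profit: π_C = (445 - 2Q)q_C - (65q_C). Setting ∂π_C/∂q_C = 0: 380 - 4q_C - 2(q_Z) = 0.
Zephyr's profit: π_Z = (445 - 2Q)q_Z - (201q_Z). Setting ∂π_Z/∂q_Z = 0: 244 - 4q_Z - 2(q_C) = 0.
Best responses: q_C = (380 - 2q_Z)/4, q_Z = (244 - 2q_C)/4.
Solving the pair: q_C = 86, q_Z = 18.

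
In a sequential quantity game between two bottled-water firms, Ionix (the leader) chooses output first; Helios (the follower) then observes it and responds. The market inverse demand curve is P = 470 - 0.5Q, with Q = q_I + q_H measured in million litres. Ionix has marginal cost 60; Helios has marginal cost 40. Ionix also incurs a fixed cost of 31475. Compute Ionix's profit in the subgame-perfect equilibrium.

6550

Solve by backward induction. Given q_I, the follower Helios maximises π_H = (470 - (1/2)q_I - (1/2)q_H)q_H - 40q_H.
∂π_H/∂q_H = 430 - (1/2)q_I - q_H = 0 gives the reaction function q_H = (430 - (1/2)q_I).
The leader anticipates this reaction. Substituting into P = 470 - 0.5Q gives P = 255 - (1/4)q_I, so π_I = (255 - (1/4)q_I)q_I - 60q_I.
Maximising: ∂π_I/∂q_I = 195 - (1/2)q_I = 0, giving q_I = 390.
Then q_H = (430 - (1/2)·390) = 235.
Price P = 470 - (1/2)·625 = 315/2.
Ionix's profit: (315/2 - 60)·390 - 31475 = 6550.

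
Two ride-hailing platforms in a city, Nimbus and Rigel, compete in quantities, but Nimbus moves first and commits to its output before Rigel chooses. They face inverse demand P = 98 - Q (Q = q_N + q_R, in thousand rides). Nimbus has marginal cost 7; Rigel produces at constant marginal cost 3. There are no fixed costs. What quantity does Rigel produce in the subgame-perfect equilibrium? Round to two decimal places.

25.75

The follower Rigel best-responds to any q_N: π_R = (98 - Q)q_R - 3q_R.
∂π_R/∂q_R = 95 - q_N - 2q_R = 0 gives the reaction function q_R = (95 - q_N)/2.
The leader anticipates this reaction. Substituting into P = 98 - Q gives P = 101/2 - (1/2)q_N, so π_N = (101/2 - (1/2)q_N)q_N - 7q_N.
Maximising: ∂π_N/∂q_N = 87/2 - q_N = 0, giving q_N = 87/2.
Then q_R = (95 - 87/2)/2 = 103/4.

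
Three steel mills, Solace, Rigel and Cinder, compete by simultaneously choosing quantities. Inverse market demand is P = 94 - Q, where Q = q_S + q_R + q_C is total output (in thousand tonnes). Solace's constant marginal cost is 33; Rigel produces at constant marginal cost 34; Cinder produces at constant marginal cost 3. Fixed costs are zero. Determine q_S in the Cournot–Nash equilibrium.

8

Solace's profit: π_S = (94 - Q)q_S - (33q_S). Setting ∂π_S/∂q_S = 0: 61 - 2q_S - (q_R + q_C) = 0.
Rigel's first-order condition: 60 - 2q_R - (q_S + q_C) = 0.
Cinder's first-order condition: 91 - 2q_C - (q_S + q_R) = 0.
Adding the 3 first-order conditions: 212 − 4Q = 0, so Q = 53.
Back-substituting: q_S = (61 − 53) = 8, q_R = (60 − 53) = 7, q_C = (91 − 53) = 38.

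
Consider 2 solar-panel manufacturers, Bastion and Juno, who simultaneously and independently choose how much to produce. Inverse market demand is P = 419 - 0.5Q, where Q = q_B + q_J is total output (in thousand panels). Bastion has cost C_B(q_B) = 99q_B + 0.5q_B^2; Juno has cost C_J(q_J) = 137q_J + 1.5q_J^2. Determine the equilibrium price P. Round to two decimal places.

Bastion's profit: π_B = (419 - 0.5Q)q_B - (99q_B + (1/2)q_B²). Setting ∂π_B/∂q_B = 0: 320 - 2q_B - (1/2)(q_J) = 0.
Juno's first-order condition: 282 - 4q_J - (1/2)(q_B) = 0.
Best responses: q_B = (320 - (1/2)q_J)/2, q_J = (282 - (1/2)q_B)/4.
Solving the pair: q_B = 146.9677, q_J = 1616/31.
Total output Q = 199.0968, so price P = 419 - (1/2)·199.0968 = 319.4516.

319.45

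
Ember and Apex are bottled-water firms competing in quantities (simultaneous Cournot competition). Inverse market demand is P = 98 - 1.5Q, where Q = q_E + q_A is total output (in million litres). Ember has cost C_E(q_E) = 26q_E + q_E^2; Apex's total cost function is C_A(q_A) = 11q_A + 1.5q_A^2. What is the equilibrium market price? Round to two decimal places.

Ember's profit: π_E = (98 - 1.5Q)q_E - (26q_E + q_E²). Setting ∂π_E/∂q_E = 0: 72 - 5q_E - (3/2)(q_A) = 0.
Apex's first-order condition: 87 - 6q_A - (3/2)(q_E) = 0.
So q_E = (72 - (3/2)q_A)/5 and q_A = (87 - (3/2)q_E)/6.
Solving the pair: q_E = 402/37, q_A = 436/37.
Total output Q = 838/37, so price P = 98 - (3/2)·(838/37) = 64.0270.

64.03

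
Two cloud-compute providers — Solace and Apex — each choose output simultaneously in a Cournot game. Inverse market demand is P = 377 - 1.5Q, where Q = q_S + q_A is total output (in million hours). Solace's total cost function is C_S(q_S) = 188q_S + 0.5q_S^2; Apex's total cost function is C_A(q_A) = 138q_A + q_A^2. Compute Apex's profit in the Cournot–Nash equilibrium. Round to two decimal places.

Solace's profit: π_S = (377 - 1.5Q)q_S - (188q_S + (1/2)q_S²). Setting ∂π_S/∂q_S = 0: 189 - 4q_S - (3/2)(q_A) = 0.
Apex's first-order condition: 239 - 5q_A - (3/2)(q_S) = 0.
Rearranging gives the reaction functions q_S = (189 - (3/2)q_A)/4 and q_A = (239 - (3/2)q_S)/5.
Substituting one into the other gives q_S = 33.0423 and q_A = 37.8873.
Price P = 377 - (3/2)·70.9296 = 270.6056.
Apex's profit: 270.6056·37.8873 - 138·37.8873 - 37.8873² = 3588.6233.

3588.62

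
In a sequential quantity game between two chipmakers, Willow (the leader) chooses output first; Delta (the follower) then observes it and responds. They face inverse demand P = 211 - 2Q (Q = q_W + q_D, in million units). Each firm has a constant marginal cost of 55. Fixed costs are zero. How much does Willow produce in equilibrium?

39

Solve by backward induction. Given q_W, the follower Delta maximises π_D = (211 - 2q_W - 2q_D)q_D - 55q_D.
Setting the follower's marginal profit to zero, 156 - 2q_W - 4q_D = 0, i.e. q_D = (156 - 2q_W)/4.
Willow substitutes q_D(q_W) into its own profit: π_W = q_W(211 - 2q_W - (156 - 2q_W)/2) - 55q_W = (133 - q_W)q_W - 55q_W.
The leader's first-order condition 78 - 2q_W = 0 yields q_W = 39.
Then q_D = (156 - 2·39)/4 = 39/2.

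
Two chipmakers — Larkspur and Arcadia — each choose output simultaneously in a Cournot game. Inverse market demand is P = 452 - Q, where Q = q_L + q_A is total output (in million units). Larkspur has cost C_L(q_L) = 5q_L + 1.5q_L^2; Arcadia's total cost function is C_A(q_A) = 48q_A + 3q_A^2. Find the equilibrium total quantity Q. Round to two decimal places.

121.67

Larkspur's profit: π_L = (452 - Q)q_L - (5q_L + (3/2)q_L²). Setting ∂π_L/∂q_L = 0: 447 - 5q_L - (q_A) = 0.
Arcadia's profit: π_A = (452 - Q)q_A - (48q_A + 3q_A²). Setting ∂π_A/∂q_A = 0: 404 - 8q_A - (q_L) = 0.
Best responses: q_L = (447 - q_A)/5, q_A = (404 - q_L)/8.
Substituting one into the other gives q_L = 244/3 and q_A = 121/3.
Total output Q = 244/3 + 121/3 = 365/3.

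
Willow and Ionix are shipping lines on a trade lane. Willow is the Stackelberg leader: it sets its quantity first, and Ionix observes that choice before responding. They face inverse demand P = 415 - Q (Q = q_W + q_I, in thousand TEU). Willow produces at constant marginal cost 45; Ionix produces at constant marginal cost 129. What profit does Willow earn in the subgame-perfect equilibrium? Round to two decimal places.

The follower Ionix best-responds to any q_W: π_I = (415 - Q)q_I - 129q_I.
∂π_I/∂q_I = 286 - q_W - 2q_I = 0 gives the reaction function q_I = (286 - q_W)/2.
The leader anticipates this reaction. Substituting into P = 415 - Q gives P = 272 - (1/2)q_W, so π_W = (272 - (1/2)q_W)q_W - 45q_W.
Maximising: ∂π_W/∂q_W = 227 - q_W = 0, giving q_W = 227.
Then q_I = (286 - 227)/2 = 59/2.
Price P = 415 - 513/2 = 317/2.
Willow's profit: (317/2 - 45)·227 = 25764.5000.

25764.50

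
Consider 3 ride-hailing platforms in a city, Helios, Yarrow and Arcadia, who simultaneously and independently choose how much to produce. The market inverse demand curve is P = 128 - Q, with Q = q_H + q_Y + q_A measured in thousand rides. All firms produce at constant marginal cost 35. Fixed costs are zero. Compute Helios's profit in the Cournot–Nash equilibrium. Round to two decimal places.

540.56

Each firm earns π_i = (128 - Q)q_i - 35q_i.
First-order condition (treating rivals' output as given): 93 - 2q_i - Σ_{j≠i} q_j = 0.
With identical firms every q_j equals q_i, so Σ_{j≠i} q_j = 2q_i and 93 = 4q_i, giving q_i = 93/4.
Price P = 128 - 279/4 = 233/4.
Helios's profit: (233/4 - 35)·(93/4) = 540.5625.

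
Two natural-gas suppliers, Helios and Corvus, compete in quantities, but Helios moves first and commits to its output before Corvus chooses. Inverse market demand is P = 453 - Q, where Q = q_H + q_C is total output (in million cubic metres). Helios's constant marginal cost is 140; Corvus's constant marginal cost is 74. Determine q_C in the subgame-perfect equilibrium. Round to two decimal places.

Solve by backward induction. Given q_H, the follower Corvus maximises π_C = (453 - q_H - q_C)q_C - 74q_C.
Setting the follower's marginal profit to zero, 379 - q_H - 2q_C = 0, i.e. q_C = (379 - q_H)/2.
The leader anticipates this reaction. Substituting into P = 453 - Q gives P = 527/2 - (1/2)q_H, so π_H = (527/2 - (1/2)q_H)q_H - 140q_H.
Leader FOC: 247/2 - q_H = 0, so q_H = 247/2.
Then q_C = (379 - 247/2)/2 = 511/4.

127.75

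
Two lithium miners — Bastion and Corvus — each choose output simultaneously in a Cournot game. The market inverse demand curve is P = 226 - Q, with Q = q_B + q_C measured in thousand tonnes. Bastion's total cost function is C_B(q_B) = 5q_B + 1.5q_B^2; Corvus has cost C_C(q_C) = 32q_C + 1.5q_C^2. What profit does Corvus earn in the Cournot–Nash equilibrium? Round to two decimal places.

Bastion's profit: π_B = (226 - Q)q_B - (5q_B + (3/2)q_B²). Setting ∂π_B/∂q_B = 0: 221 - 5q_B - (q_C) = 0.
Corvus's profit: π_C = (226 - Q)q_C - (32q_C + (3/2)q_C²). Setting ∂π_C/∂q_C = 0: 194 - 5q_C - (q_B) = 0.
So q_B = (221 - q_C)/5 and q_C = (194 - q_B)/5.
Solving the pair: q_B = 911/24, q_C = 749/24.
Price P = 226 - 415/6 = 941/6.
Corvus's profit: (941/6)·(749/24) - 32·(749/24) - (3/2)(749/24)² = 2434.9002.

2434.90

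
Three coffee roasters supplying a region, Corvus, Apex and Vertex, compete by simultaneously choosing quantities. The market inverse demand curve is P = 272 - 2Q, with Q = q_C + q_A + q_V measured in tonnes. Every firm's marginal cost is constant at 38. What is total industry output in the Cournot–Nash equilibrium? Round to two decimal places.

87.75

Each firm earns π_i = (272 - 2Q)q_i - 38q_i.
Setting ∂π_i/∂q_i = 0 with rivals' quantities fixed: 234 - 4q_i - 2·Σ_{j≠i} q_j = 0.
By symmetry each firm produces the same amount; substituting Σ_{j≠i} q_j = 2q_i yields q_i = 234/8 = 117/4.
Total output Q = 117/4 + 117/4 + 117/4 = 351/4.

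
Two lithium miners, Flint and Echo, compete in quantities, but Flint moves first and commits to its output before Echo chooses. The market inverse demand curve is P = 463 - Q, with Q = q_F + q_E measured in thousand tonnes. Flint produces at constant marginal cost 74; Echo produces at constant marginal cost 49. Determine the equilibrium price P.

Solve by backward induction. Given q_F, the follower Echo maximises π_E = (463 - q_F - q_E)q_E - 49q_E.
∂π_E/∂q_E = 414 - q_F - 2q_E = 0 gives the reaction function q_E = (414 - q_F)/2.
The leader anticipates this reaction. Substituting into P = 463 - Q gives P = 256 - (1/2)q_F, so π_F = (256 - (1/2)q_F)q_F - 74q_F.
Maximising: ∂π_F/∂q_F = 182 - q_F = 0, giving q_F = 182.
Then q_E = (414 - 182)/2 = 116.
Total output Q = 298, so price P = 463 - 298 = 165.

165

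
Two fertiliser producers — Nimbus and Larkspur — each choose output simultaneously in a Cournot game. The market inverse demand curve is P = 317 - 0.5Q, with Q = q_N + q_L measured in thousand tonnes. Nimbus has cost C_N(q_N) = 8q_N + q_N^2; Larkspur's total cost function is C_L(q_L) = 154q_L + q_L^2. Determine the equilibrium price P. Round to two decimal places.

249.57

Nimbus's profit: π_N = (317 - 0.5Q)q_N - (8q_N + q_N²). Setting ∂π_N/∂q_N = 0: 309 - 3q_N - (1/2)(q_L) = 0.
Larkspur's first-order condition: 163 - 3q_L - (1/2)(q_N) = 0.
So q_N = (309 - (1/2)q_L)/3 and q_L = (163 - (1/2)q_N)/3.
Substituting one into the other gives q_N = 96.6286 and q_L = 1338/35.
Total output Q = 944/7, so price P = 317 - (1/2)·(944/7) = 1747/7.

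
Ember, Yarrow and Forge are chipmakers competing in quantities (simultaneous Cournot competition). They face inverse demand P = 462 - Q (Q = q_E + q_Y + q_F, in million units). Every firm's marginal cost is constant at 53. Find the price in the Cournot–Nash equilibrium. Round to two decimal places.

A representative firm's profit is π_i = q_i(462 - Q) - 53q_i.
First-order condition (treating rivals' output as given): 409 - 2q_i - Σ_{j≠i} q_j = 0.
By symmetry each firm produces the same amount; substituting Σ_{j≠i} q_j = 2q_i yields q_i = 409/4.
Total output Q = 1227/4, so price P = 462 - 1227/4 = 621/4.

155.25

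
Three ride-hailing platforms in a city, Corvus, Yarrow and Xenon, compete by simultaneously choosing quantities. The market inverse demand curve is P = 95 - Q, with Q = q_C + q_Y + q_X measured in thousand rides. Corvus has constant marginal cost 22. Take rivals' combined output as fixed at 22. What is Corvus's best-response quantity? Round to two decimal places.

With rivals' combined output fixed at 22, Corvus's profit is π_C = (95 - 22 - q_C)q_C - (22q_C) = (73 - q_C)q_C - (22q_C).
∂π_C/∂q_C = 51 - 2q_C = 0, so q_C = 51/2.

25.50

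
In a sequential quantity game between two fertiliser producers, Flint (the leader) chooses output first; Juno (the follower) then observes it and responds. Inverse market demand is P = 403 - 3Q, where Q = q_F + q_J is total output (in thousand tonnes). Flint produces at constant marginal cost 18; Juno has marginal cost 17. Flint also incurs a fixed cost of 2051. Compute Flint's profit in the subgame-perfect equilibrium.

4093

The follower Juno best-responds to any q_F: π_J = (403 - 3Q)q_J - 17q_J.
∂π_J/∂q_J = 386 - 3q_F - 6q_J = 0 gives the reaction function q_J = (386 - 3q_F)/6.
Flint substitutes q_J(q_F) into its own profit: π_F = q_F(403 - 3q_F - (386 - 3q_F)/2) - 18q_F = (210 - (3/2)q_F)q_F - 18q_F.
Maximising: ∂π_F/∂q_F = 192 - 3q_F = 0, giving q_F = 64.
Then q_J = (386 - 3·64)/6 = 97/3.
Price P = 403 - 3·(289/3) = 114.
Flint's profit: (114 - 18)·64 - 2051 = 4093.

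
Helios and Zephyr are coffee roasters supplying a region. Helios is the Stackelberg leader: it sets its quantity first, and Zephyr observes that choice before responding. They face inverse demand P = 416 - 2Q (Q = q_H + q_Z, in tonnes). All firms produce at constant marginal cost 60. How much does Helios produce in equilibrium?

89

Solve by backward induction. Given q_H, the follower Zephyr maximises π_Z = (416 - 2q_H - 2q_Z)q_Z - 60q_Z.
Setting the follower's marginal profit to zero, 356 - 2q_H - 4q_Z = 0, i.e. q_Z = (356 - 2q_H)/4.
Helios substitutes q_Z(q_H) into its own profit: π_H = q_H(416 - 2q_H - (356 - 2q_H)/2) - 60q_H = (238 - q_H)q_H - 60q_H.
Leader FOC: 178 - 2q_H = 0, so q_H = 89.
Then q_Z = (356 - 2·89)/4 = 89/2.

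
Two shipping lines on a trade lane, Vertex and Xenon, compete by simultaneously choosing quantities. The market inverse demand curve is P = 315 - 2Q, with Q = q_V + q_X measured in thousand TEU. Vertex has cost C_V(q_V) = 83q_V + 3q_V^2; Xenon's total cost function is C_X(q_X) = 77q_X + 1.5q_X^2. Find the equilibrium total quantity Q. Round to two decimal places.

Vertex's profit: π_V = (315 - 2Q)q_V - (83q_V + 3q_V²). Setting ∂π_V/∂q_V = 0: 232 - 10q_V - 2(q_X) = 0.
Xenon's first-order condition: 238 - 7q_X - 2(q_V) = 0.
So q_V = (232 - 2q_X)/10 and q_X = (238 - 2q_V)/7.
Solving the pair: q_V = 574/33, q_X = 958/33.
Total output Q = 574/33 + 958/33 = 1532/33.

46.42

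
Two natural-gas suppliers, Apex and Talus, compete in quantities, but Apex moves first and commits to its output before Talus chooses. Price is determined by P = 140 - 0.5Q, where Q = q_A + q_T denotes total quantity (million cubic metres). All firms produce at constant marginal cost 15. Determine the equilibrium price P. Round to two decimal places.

Solve by backward induction. Given q_A, the follower Talus maximises π_T = (140 - (1/2)q_A - (1/2)q_T)q_T - 15q_T.
∂π_T/∂q_T = 125 - (1/2)q_A - q_T = 0 gives the reaction function q_T = (125 - (1/2)q_A).
The leader anticipates this reaction. Substituting into P = 140 - 0.5Q gives P = 155/2 - (1/4)q_A, so π_A = (155/2 - (1/4)q_A)q_A - 15q_A.
The leader's first-order condition 125/2 - (1/2)q_A = 0 yields q_A = 125.
Then q_T = (125 - (1/2)·125) = 125/2.
Total output Q = 375/2, so price P = 140 - (1/2)·(375/2) = 185/4.

46.25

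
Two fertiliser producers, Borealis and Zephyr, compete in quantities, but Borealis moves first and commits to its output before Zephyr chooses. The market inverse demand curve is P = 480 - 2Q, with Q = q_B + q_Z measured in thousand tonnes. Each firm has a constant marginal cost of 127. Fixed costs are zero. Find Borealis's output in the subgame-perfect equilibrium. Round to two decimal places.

88.25

The follower Zephyr best-responds to any q_B: π_Z = (480 - 2Q)q_Z - 127q_Z.
∂π_Z/∂q_Z = 353 - 2q_B - 4q_Z = 0 gives the reaction function q_Z = (353 - 2q_B)/4.
The leader anticipates this reaction. Substituting into P = 480 - 2Q gives P = 607/2 - q_B, so π_B = (607/2 - q_B)q_B - 127q_B.
Leader FOC: 353/2 - 2q_B = 0, so q_B = 353/4.
Then q_Z = (353 - 2·(353/4))/4 = 353/8.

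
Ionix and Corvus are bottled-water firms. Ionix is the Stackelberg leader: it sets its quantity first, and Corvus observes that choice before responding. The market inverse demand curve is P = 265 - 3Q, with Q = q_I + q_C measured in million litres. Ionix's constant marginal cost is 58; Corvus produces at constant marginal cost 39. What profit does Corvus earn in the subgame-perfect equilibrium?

1452

The follower Corvus best-responds to any q_I: π_C = (265 - 3Q)q_C - 39q_C.
Follower FOC: 226 - 3q_I - 6q_C = 0, so q_C(q_I) = (226 - 3q_I)/6.
The leader anticipates this reaction. Substituting into P = 265 - 3Q gives P = 152 - (3/2)q_I, so π_I = (152 - (3/2)q_I)q_I - 58q_I.
Maximising: ∂π_I/∂q_I = 94 - 3q_I = 0, giving q_I = 94/3.
Then q_C = (226 - 3·(94/3))/6 = 22.
Price P = 265 - 3·(160/3) = 105.
Corvus's profit: (105 - 39)·22 = 1452.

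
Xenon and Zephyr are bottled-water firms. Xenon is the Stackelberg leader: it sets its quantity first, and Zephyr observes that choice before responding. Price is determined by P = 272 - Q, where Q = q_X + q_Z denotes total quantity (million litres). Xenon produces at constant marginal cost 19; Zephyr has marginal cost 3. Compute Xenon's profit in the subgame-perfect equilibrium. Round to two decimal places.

7021.13

The follower Zephyr best-responds to any q_X: π_Z = (272 - Q)q_Z - 3q_Z.
Setting the follower's marginal profit to zero, 269 - q_X - 2q_Z = 0, i.e. q_Z = (269 - q_X)/2.
The leader anticipates this reaction. Substituting into P = 272 - Q gives P = 275/2 - (1/2)q_X, so π_X = (275/2 - (1/2)q_X)q_X - 19q_X.
Maximising: ∂π_X/∂q_X = 237/2 - q_X = 0, giving q_X = 237/2.
Then q_Z = (269 - 237/2)/2 = 301/4.
Price P = 272 - 775/4 = 313/4.
Xenon's profit: (313/4 - 19)·(237/2) = 7021.1250.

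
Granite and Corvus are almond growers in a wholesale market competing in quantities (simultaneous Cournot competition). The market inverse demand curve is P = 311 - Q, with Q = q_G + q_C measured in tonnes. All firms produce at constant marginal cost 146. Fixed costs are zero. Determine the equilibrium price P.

201

A representative firm's profit is π_i = q_i(311 - Q) - 146q_i.
First-order condition (treating rivals' output as given): 165 - 2q_i - q_j = 0.
By symmetry each firm produces the same amount; substituting q_j = q_i yields q_i = 165/3 = 55.
Total output Q = 110, so price P = 311 - 110 = 201.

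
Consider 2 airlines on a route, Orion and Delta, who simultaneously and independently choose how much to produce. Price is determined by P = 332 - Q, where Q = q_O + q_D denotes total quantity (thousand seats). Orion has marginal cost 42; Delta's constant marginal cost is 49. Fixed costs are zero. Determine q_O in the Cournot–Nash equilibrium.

99

Orion's profit: π_O = (332 - Q)q_O - (42q_O). Setting ∂π_O/∂q_O = 0: 290 - 2q_O - (q_D) = 0.
Delta's first-order condition: 283 - 2q_D - (q_O) = 0.
Rearranging gives the reaction functions q_O = (290 - q_D)/2 and q_D = (283 - q_O)/2.
Solving the pair: q_O = 99, q_D = 92.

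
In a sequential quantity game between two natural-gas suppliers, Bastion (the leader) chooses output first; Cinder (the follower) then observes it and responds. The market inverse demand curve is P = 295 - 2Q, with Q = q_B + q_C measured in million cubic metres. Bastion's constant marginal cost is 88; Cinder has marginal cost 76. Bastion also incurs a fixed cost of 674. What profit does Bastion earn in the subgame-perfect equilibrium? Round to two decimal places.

The follower Cinder best-responds to any q_B: π_C = (295 - 2Q)q_C - 76q_C.
Follower FOC: 219 - 2q_B - 4q_C = 0, so q_C(q_B) = (219 - 2q_B)/4.
Bastion substitutes q_C(q_B) into its own profit: π_B = q_B(295 - 2q_B - (219 - 2q_B)/2) - 88q_B = (371/2 - q_B)q_B - 88q_B.
Leader FOC: 195/2 - 2q_B = 0, so q_B = 195/4.
Then q_C = (219 - 2·(195/4))/4 = 243/8.
Price P = 295 - 2·(633/8) = 547/4.
Bastion's profit: (547/4 - 88)·(195/4) - 674 = 1702.5625.

1702.56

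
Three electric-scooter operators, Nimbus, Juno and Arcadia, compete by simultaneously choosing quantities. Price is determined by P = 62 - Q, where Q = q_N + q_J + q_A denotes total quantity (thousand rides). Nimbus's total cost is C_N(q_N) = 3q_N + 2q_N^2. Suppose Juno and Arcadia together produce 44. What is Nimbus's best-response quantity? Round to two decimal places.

With rivals' combined output fixed at 44, Nimbus's profit is π_N = (62 - 44 - q_N)q_N - (3q_N + 2q_N²) = (18 - q_N)q_N - (3q_N + 2q_N²).
∂π_N/∂q_N = 15 - 6q_N = 0, so q_N = 5/2.

2.50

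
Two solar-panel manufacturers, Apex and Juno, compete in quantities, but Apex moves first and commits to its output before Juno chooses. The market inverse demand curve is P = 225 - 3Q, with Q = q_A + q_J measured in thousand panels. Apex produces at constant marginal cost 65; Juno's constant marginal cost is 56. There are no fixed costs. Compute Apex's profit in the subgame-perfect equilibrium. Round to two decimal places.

950.04

The follower Juno best-responds to any q_A: π_J = (225 - 3Q)q_J - 56q_J.
∂π_J/∂q_J = 169 - 3q_A - 6q_J = 0 gives the reaction function q_J = (169 - 3q_A)/6.
Apex substitutes q_J(q_A) into its own profit: π_A = q_A(225 - 3q_A - (169 - 3q_A)/2) - 65q_A = (281/2 - (3/2)q_A)q_A - 65q_A.
Maximising: ∂π_A/∂q_A = 151/2 - 3q_A = 0, giving q_A = 151/6.
Then q_J = (169 - 3·(151/6))/6 = 187/12.
Price P = 225 - 3·(163/4) = 411/4.
Apex's profit: (411/4 - 65)·(151/6) = 950.0417.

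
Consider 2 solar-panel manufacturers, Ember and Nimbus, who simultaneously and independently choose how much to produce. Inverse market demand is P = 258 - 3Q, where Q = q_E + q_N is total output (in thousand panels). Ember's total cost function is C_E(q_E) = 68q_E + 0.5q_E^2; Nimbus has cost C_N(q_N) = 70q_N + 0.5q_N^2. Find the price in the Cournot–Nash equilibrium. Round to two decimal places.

Ember's profit: π_E = (258 - 3Q)q_E - (68q_E + (1/2)q_E²). Setting ∂π_E/∂q_E = 0: 190 - 7q_E - 3(q_N) = 0.
Nimbus's first-order condition: 188 - 7q_N - 3(q_E) = 0.
Best responses: q_E = (190 - 3q_N)/7, q_N = (188 - 3q_E)/7.
Solving the pair: q_E = 383/20, q_N = 373/20.
Total output Q = 189/5, so price P = 258 - 3·(189/5) = 723/5.

144.60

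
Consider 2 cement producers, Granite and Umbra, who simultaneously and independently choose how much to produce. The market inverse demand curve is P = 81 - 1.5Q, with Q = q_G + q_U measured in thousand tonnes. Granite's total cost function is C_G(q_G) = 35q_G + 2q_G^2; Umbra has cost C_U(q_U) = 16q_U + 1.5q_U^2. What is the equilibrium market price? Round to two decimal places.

Granite's profit: π_G = (81 - 1.5Q)q_G - (35q_G + 2q_G²). Setting ∂π_G/∂q_G = 0: 46 - 7q_G - (3/2)(q_U) = 0.
Umbra's first-order condition: 65 - 6q_U - (3/2)(q_G) = 0.
Best responses: q_G = (46 - (3/2)q_U)/7, q_U = (65 - (3/2)q_G)/6.
Solving the pair: q_G = 238/53, q_U = 1544/159.
Total output Q = 14.2013, so price P = 81 - (3/2)·14.2013 = 59.6981.

59.70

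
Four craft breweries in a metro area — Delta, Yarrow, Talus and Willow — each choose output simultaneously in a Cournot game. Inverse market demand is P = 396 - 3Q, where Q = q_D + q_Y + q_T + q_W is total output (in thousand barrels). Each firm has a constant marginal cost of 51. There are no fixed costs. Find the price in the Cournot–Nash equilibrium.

Each firm earns π_i = (396 - 3Q)q_i - 51q_i.
Setting ∂π_i/∂q_i = 0 with rivals' quantities fixed: 345 - 6q_i - 3·Σ_{j≠i} q_j = 0.
With identical firms every q_j equals q_i, so Σ_{j≠i} q_j = 3q_i and 345 = 15q_i, giving q_i = 23.
Total output Q = 92, so price P = 396 - 3·92 = 120.

120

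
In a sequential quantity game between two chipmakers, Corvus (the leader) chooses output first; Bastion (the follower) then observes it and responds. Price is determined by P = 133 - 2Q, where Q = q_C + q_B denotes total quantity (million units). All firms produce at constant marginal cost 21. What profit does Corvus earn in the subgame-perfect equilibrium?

Solve by backward induction. Given q_C, the follower Bastion maximises π_B = (133 - 2q_C - 2q_B)q_B - 21q_B.
∂π_B/∂q_B = 112 - 2q_C - 4q_B = 0 gives the reaction function q_B = (112 - 2q_C)/4.
Corvus substitutes q_B(q_C) into its own profit: π_C = q_C(133 - 2q_C - (112 - 2q_C)/2) - 21q_C = (77 - q_C)q_C - 21q_C.
The leader's first-order condition 56 - 2q_C = 0 yields q_C = 28.
Then q_B = (112 - 2·28)/4 = 14.
Price P = 133 - 2·42 = 49.
Corvus's profit: (49 - 21)·28 = 784.

784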